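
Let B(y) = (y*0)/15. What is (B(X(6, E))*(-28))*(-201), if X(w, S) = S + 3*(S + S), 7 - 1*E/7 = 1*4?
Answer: 0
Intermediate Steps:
E = 21 (E = 49 - 7*4 = 49 - 28 = 21)
X(w, S) = 7*S (X(w, S) = S + 3*(2*S) = S + 6*S = 7*S)
B(y) = 0 (B(y) = 0*(1/15) = 0)
(B(X(6, E))*(-28))*(-201) = (0*(-28))*(-201) = 0*(-201) = 0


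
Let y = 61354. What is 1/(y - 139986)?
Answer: -1/78632 ≈ -1.2717e-5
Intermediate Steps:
1/(y - 139986) = 1/(61354 - 139986) = 1/(-78632) = -1/78632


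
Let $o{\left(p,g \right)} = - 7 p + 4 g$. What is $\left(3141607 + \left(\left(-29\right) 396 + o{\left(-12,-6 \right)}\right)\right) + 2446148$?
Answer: $5576331$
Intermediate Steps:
$\left(3141607 + \left(\left(-29\right) 396 + o{\left(-12,-6 \right)}\right)\right) + 2446148 = \left(3141607 + \left(\left(-29\right) 396 + \left(\left(-7\right) \left(-12\right) + 4 \left(-6\right)\right)\right)\right) + 2446148 = \left(3141607 + \left(-11484 + \left(84 - 24\right)\right)\right) + 2446148 = \left(3141607 + \left(-11484 + 60\right)\right) + 2446148 = \left(3141607 - 11424\right) + 2446148 = 3130183 + 2446148 = 5576331$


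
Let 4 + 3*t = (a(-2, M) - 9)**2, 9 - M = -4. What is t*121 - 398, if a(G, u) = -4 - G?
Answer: 4321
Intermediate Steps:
M = 13 (M = 9 - 1*(-4) = 9 + 4 = 13)
t = 39 (t = -4/3 + ((-4 - 1*(-2)) - 9)**2/3 = -4/3 + ((-4 + 2) - 9)**2/3 = -4/3 + (-2 - 9)**2/3 = -4/3 + (1/3)*(-11)**2 = -4/3 + (1/3)*121 = -4/3 + 121/3 = 39)
t*121 - 398 = 39*121 - 398 = 4719 - 398 = 4321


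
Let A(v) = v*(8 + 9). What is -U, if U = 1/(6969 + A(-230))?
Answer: -1/3059 ≈ -0.00032690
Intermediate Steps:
A(v) = 17*v (A(v) = v*17 = 17*v)
U = 1/3059 (U = 1/(6969 + 17*(-230)) = 1/(6969 - 3910) = 1/3059 ≈ 0.00032690)
-U = -1*1/3059 = -1/3059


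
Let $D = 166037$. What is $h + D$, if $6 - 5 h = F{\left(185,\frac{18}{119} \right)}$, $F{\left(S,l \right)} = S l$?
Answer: $\frac{98789399}{595} \approx 1.6603 \cdot 10^{5}$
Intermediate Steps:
$h = - \frac{2616}{595}$ ($h = \frac{6}{5} - \frac{185 \cdot \frac{18}{119}}{5} = \frac{6}{5} - \frac{666}{119} = - \frac{2616}{595} \approx -4.3966$)
$h + D = - \frac{2616}{595} + 166037 = \frac{98789399}{595}$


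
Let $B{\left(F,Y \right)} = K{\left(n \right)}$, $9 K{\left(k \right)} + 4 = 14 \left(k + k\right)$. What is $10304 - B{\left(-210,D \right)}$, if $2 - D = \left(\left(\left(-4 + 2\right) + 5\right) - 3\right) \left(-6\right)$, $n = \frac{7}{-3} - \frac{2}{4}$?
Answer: $\frac{278458}{27} \approx 10313.0$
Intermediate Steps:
$n = - \frac{17}{6}$ ($n = 7 \left(- \frac{1}{3}\right) - \frac{1}{2} = - \frac{7}{3} - \frac{1}{2} = - \frac{17}{6} \approx -2.8333$)
$D = 2$ ($D = 2 - \left(\left(\left(-4 + 2\right) + 5\right) - 3\right) \left(-6\right) = 2 - \left(\left(-2 + 5\right) - 3\right) \left(-6\right) = 2 - \left(3 - 3\right) \left(-6\right) = 2 - 0 \left(-6\right) = 2 - 0 = 2 + 0 = 2$)
$K{\left(k \right)} = - \frac{4}{9} + \frac{28 k}{9}$ ($K{\left(k \right)} = - \frac{4}{9} + \frac{14 \left(k + k\right)}{9} = - \frac{4}{9} + \frac{14 \cdot 2 k}{9} = - \frac{4}{9} + \frac{28 k}{9}$)
$B{\left(F,Y \right)} = - \frac{250}{27}$ ($B{\left(F,Y \right)} = - \frac{4}{9} + \frac{28}{9} \left(- \frac{17}{6}\right) = - \frac{4}{9} - \frac{238}{27} = - \frac{250}{27}$)
$10304 - B{\left(-210,D \right)} = 10304 - - \frac{250}{27} = 10304 + \frac{250}{27} = \frac{278458}{27}$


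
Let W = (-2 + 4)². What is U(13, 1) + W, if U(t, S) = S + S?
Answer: 6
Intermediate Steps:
U(t, S) = 2*S
W = 4 (W = 2² = 4)
U(13, 1) + W = 2*1 + 4 = 2 + 4 = 6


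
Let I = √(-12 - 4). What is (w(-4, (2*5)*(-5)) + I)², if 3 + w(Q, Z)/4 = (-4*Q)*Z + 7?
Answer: 10137840 - 25472*I ≈ 1.0138e+7 - 25472.0*I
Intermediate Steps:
I = 4*I (I = √(-16) = 4*I ≈ 4.0*I)
w(Q, Z) = 16 - 16*Q*Z (w(Q, Z) = -12 + 4*((-4*Q)*Z + 7) = -12 + 4*(-4*Q*Z + 7) = -12 + 4*(7 - 4*Q*Z) = -12 + (28 - 16*Q*Z) = 16 - 16*Q*Z)
(w(-4, (2*5)*(-5)) + I)² = ((16 - 16*(-4)*(2*5)*(-5)) + 4*I)² = ((16 - 16*(-4)*10*(-5)) + 4*I)² = ((16 - 16*(-4)*(-50)) + 4*I)² = ((16 - 3200) + 4*I)² = (-3184 + 4*I)²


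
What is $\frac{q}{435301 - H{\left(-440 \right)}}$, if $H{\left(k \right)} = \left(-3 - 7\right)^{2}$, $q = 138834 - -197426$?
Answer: $\frac{336260}{435201} \approx 0.77265$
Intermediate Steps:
$q = 336260$ ($q = 138834 + 197426 = 336260$)
$H{\left(k \right)} = 100$ ($H{\left(k \right)} = \left(-10\right)^{2} = 100$)
$\frac{q}{435301 - H{\left(-440 \right)}} = \frac{336260}{435301 - 100} = \frac{336260}{435201}$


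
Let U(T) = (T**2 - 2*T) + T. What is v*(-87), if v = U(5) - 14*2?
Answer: 696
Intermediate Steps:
U(T) = T**2 - T
v = -8 (v = 5*(-1 + 5) - 14*2 = 5*4 - 28 = 20 - 28 = -8)
v*(-87) = -8*(-87) = 696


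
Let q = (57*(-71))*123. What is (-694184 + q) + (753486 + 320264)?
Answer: -118215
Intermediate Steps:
q = -497781 (q = -4047*123 = -497781)
(-694184 + q) + (753486 + 320264) = (-694184 - 497781) + (753486 + 320264) = -1191965 + 1073750 = -118215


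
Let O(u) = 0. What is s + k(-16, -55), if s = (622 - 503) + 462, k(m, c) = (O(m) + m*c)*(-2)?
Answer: -1179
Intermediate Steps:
k(m, c) = -2*c*m (k(m, c) = (0 + m*c)*(-2) = (0 + c*m)*(-2) = (c*m)*(-2) = -2*c*m)
s = 581 (s = 119 + 462 = 581)
s + k(-16, -55) = 581 - 2*(-55)*(-16) = 581 - 1760 = -1179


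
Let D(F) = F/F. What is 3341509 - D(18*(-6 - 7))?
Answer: 3341508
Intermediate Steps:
D(F) = 1
3341509 - D(18*(-6 - 7)) = 3341509 - 1*1 = 3341509 - 1 = 3341508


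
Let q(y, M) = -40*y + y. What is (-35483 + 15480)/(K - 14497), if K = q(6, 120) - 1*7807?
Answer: 20003/22538 ≈ 0.88752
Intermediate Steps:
q(y, M) = -39*y
K = -8041 (K = -39*6 - 1*7807 = -234 - 7807 = -8041)
(-35483 + 15480)/(K - 14497) = (-35483 + 15480)/(-8041 - 14497) = -20003/(-22538) = -20003*(-1/22538) = 20003/22538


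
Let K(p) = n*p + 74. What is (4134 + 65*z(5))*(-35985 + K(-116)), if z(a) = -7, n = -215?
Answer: -40362309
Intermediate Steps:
K(p) = 74 - 215*p (K(p) = -215*p + 74 = 74 - 215*p)
(4134 + 65*z(5))*(-35985 + K(-116)) = (4134 + 65*(-7))*(-35985 + (74 - 215*(-116))) = (4134 - 455)*(-35985 + (74 + 24940)) = 3679*(-35985 + 25014) = 3679*(-10971) = -40362309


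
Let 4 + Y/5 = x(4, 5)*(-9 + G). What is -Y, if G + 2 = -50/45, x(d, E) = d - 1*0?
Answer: 2360/9 ≈ 262.22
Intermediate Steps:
x(d, E) = d (x(d, E) = d + 0 = d)
G = -28/9 (G = -2 - 50/45 = -2 - 50*1/45 = -2 - 10/9 = -28/9 ≈ -3.1111)
Y = -2360/9 (Y = -20 + 5*(4*(-9 - 28/9)) = -20 + 5*(4*(-109/9)) = -20 + 5*(-436/9) = -20 - 2180/9 = -2360/9 ≈ -262.22)
-Y = -1*(-2360/9) = 2360/9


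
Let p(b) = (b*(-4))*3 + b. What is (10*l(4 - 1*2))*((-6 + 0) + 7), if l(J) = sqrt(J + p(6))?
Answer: 80*I ≈ 80.0*I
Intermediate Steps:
p(b) = -11*b (p(b) = -4*b*3 + b = -12*b + b = -11*b)
l(J) = sqrt(-66 + J) (l(J) = sqrt(J - 11*6) = sqrt(J - 66) = sqrt(-66 + J))
(10*l(4 - 1*2))*((-6 + 0) + 7) = (10*sqrt(-66 + (4 - 1*2)))*((-6 + 0) + 7) = (10*sqrt(-66 + (4 - 2)))*(-6 + 7) = (10*sqrt(-66 + 2))*1 = (10*sqrt(-64))*1 = (10*(8*I))*1 = (80*I)*1 = 80*I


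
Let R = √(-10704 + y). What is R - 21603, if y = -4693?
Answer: -21603 + I*√15397 ≈ -21603.0 + 124.08*I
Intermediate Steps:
R = I*√15397 (R = √(-10704 - 4693) = √(-15397) = I*√15397 ≈ 124.08*I)
R - 21603 = I*√15397 - 21603 = -21603 + I*√15397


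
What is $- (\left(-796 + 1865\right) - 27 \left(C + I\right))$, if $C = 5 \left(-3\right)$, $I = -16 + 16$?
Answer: $-1474$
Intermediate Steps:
$I = 0$
$C = -15$
$- (\left(-796 + 1865\right) - 27 \left(C + I\right)) = - (\left(-796 + 1865\right) - 27 \left(-15 + 0\right)) = - (1069 - 27 \left(-15\right)) = - (1069 - -405) = - (1069 + 405) = \left(-1\right) 1474 = -1474$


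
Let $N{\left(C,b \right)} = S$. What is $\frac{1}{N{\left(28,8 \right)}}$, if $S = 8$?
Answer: $\frac{1}{8} \approx 0.125$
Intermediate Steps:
$N{\left(C,b \right)} = 8$
$\frac{1}{N{\left(28,8 \right)}} = \frac{1}{8}$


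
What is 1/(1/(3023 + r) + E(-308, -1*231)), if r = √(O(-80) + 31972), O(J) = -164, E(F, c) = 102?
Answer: 928888565/94746941977 + 8*√497/94746941977 ≈ 0.0098039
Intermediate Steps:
r = 8*√497 (r = √(-164 + 31972) = √31808 = 8*√497 ≈ 178.35)
1/(1/(3023 + r) + E(-308, -1*231)) = 1/(1/(3023 + 8*√497) + 102) = 1/(102 + 1/(3023 + 8*√497))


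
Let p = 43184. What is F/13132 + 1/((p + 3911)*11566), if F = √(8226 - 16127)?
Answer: 1/544700770 + I*√7901/13132 ≈ 1.8359e-9 + 0.0067688*I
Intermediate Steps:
F = I*√7901 (F = √(-7901) = I*√7901 ≈ 88.888*I)
F/13132 + 1/((p + 3911)*11566) = (I*√7901)/13132 + 1/((43184 + 3911)*11566) = (I*√7901)*(1/13132) + (1/11566)/47095 = I*√7901/13132 + (1/47095)*(1/11566) = I*√7901/13132 + 1/544700770 = 1/544700770 + I*√7901/13132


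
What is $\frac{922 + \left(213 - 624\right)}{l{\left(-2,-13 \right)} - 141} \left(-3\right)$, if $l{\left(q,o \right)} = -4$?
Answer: $\frac{1533}{145} \approx 10.572$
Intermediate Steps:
$\frac{922 + \left(213 - 624\right)}{l{\left(-2,-13 \right)} - 141} \left(-3\right) = \frac{922 + \left(213 - 624\right)}{-4 - 141} \left(-3\right) = \frac{922 - 411}{-145} \left(-3\right) = 511 \left(- \frac{1}{145}\right) \left(-3\right) = \left(- \frac{511}{145}\right) \left(-3\right) = \frac{1533}{145}$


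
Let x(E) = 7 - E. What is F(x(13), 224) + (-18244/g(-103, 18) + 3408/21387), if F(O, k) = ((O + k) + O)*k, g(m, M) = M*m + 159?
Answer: 573960595636/12083655 ≈ 47499.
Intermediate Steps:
g(m, M) = 159 + M*m
F(O, k) = k*(k + 2*O) (F(O, k) = (k + 2*O)*k = k*(k + 2*O))
F(x(13), 224) + (-18244/g(-103, 18) + 3408/21387) = 224*(224 + 2*(7 - 1*13)) + (-18244/(159 + 18*(-103)) + 3408/21387) = 224*(224 + 2*(7 - 13)) + (-18244/(159 - 1854) + 3408*(1/21387)) = 224*(224 + 2*(-6)) + (-18244/(-1695) + 1136/7129) = 224*(224 - 12) + (-18244*(-1/1695) + 1136/7129) = 224*212 + (18244/1695 + 1136/7129) = 47488 + 131986996/12083655 = 573960595636/12083655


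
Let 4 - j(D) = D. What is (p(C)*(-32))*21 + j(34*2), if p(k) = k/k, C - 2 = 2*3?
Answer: -736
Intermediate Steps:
j(D) = 4 - D
C = 8 (C = 2 + 2*3 = 2 + 6 = 8)
p(k) = 1
(p(C)*(-32))*21 + j(34*2) = (1*(-32))*21 + (4 - 34*2) = -32*21 + (4 - 1*68) = -672 + (4 - 68) = -672 - 64 = -736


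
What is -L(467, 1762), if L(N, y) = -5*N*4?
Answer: 9340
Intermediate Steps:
L(N, y) = -20*N
-L(467, 1762) = -(-20)*467 = -1*(-9340) = 9340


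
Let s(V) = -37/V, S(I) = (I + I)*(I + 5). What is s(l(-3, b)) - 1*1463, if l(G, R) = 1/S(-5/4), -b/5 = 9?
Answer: -8929/8 ≈ -1116.1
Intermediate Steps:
b = -45 (b = -5*9 = -45)
S(I) = 2*I*(5 + I) (S(I) = (2*I)*(5 + I) = 2*I*(5 + I))
l(G, R) = -8/75 (l(G, R) = 1/(2*(-5/4)*(5 - 5/4)) = 1/(2*(-5/4)*(15/4)) = 1/(-75/8) = -8/75)
s(l(-3, b)) - 1*1463 = -37/(-8/75) - 1*1463 = -37*(-75/8) - 1463 = 2775/8 - 1463 = -8929/8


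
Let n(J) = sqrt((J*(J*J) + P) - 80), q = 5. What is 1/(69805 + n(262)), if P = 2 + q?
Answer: 13961/970950674 - 3*sqrt(1998295)/4854753370 ≈ 1.3505e-5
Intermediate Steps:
P = 7 (P = 2 + 5 = 7)
n(J) = sqrt(-73 + J**3) (n(J) = sqrt((J*(J*J) + 7) - 80) = sqrt((J*J**2 + 7) - 80) = sqrt((J**3 + 7) - 80) = sqrt((7 + J**3) - 80) = sqrt(-73 + J**3))
1/(69805 + n(262)) = 1/(69805 + sqrt(-73 + 262**3)) = 1/(69805 + sqrt(-73 + 17984728)) = 1/(69805 + sqrt(17984655)) = 1/(69805 + 3*sqrt(1998295))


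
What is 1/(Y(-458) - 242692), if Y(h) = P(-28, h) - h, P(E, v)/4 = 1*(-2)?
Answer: -1/242242 ≈ -4.1281e-6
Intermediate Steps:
P(E, v) = -8 (P(E, v) = 4*(1*(-2)) = 4*(-2) = -8)
Y(h) = -8 - h
1/(Y(-458) - 242692) = 1/((-8 - 1*(-458)) - 242692) = 1/((-8 + 458) - 242692) = 1/(450 - 242692) = 1/(-242242) = -1/242242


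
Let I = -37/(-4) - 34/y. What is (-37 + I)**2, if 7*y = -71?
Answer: 48011041/80656 ≈ 595.26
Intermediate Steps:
y = -71/7 (y = (1/7)*(-71) = -71/7 ≈ -10.143)
I = 3579/284 (I = -37/(-4) - 34/(-71/7) = -37*(-1/4) - 34*(-7/71) = 37/4 + 238/71 = 3579/284 ≈ 12.602)
(-37 + I)**2 = (-37 + 3579/284)**2 = (-6929/284)**2 = 48011041/80656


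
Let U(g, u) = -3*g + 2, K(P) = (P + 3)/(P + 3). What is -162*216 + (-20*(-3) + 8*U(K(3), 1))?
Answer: -34940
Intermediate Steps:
K(P) = 1 (K(P) = (3 + P)/(3 + P) = 1)
U(g, u) = 2 - 3*g
-162*216 + (-20*(-3) + 8*U(K(3), 1)) = -162*216 + (-20*(-3) + 8*(2 - 3*1)) = -34992 + (-5*(-12) + 8*(2 - 3)) = -34992 + (60 + 8*(-1)) = -34992 + (60 - 8) = -34992 + 52 = -34940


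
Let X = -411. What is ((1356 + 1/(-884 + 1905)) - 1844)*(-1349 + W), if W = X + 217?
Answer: 768795121/1021 ≈ 7.5298e+5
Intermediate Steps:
W = -194 (W = -411 + 217 = -194)
((1356 + 1/(-884 + 1905)) - 1844)*(-1349 + W) = ((1356 + 1/(-884 + 1905)) - 1844)*(-1349 - 194) = ((1356 + 1/1021) - 1844)*(-1543) = (1384477/1021 - 1844)*(-1543) = -498247/1021*(-1543) = 768795121/1021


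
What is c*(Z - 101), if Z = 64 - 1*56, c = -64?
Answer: 5952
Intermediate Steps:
Z = 8 (Z = 64 - 56 = 8)
c*(Z - 101) = -64*(8 - 101) = -64*(-93) = 5952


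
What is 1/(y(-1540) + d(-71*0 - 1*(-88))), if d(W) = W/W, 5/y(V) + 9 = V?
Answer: 1549/1544 ≈ 1.0032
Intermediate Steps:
y(V) = 5/(-9 + V)
d(W) = 1
1/(y(-1540) + d(-71*0 - 1*(-88))) = 1/(5/(-9 - 1540) + 1) = 1/(5/(-1549) + 1) = 1/(5*(-1/1549) + 1) = 1/(-5/1549 + 1) = 1/(1544/1549) = 1549/1544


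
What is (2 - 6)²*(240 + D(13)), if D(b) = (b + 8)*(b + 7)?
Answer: 10560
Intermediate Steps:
D(b) = (7 + b)*(8 + b) (D(b) = (8 + b)*(7 + b) = (7 + b)*(8 + b))
(2 - 6)²*(240 + D(13)) = (2 - 6)²*(240 + (56 + 13² + 15*13)) = (-4)²*(240 + (56 + 169 + 195)) = 16*(240 + 420) = 16*660 = 10560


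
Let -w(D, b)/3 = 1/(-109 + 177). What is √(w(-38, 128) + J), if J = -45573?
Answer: I*√52682439/34 ≈ 213.48*I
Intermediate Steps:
w(D, b) = -3/68 (w(D, b) = -3/(-109 + 177) = -3/68)
√(w(-38, 128) + J) = √(-3/68 - 45573) = √(-3098967/68) = I*√52682439/34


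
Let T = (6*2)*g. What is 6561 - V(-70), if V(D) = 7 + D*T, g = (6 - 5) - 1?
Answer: 6554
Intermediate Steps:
g = 0 (g = 1 - 1 = 0)
T = 0 (T = (6*2)*0 = 12*0 = 0)
V(D) = 7 (V(D) = 7 + D*0 = 7 + 0 = 7)
6561 - V(-70) = 6561 - 1*7 = 6561 - 7 = 6554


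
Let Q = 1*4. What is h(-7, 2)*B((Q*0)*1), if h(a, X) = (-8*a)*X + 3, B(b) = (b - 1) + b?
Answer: -115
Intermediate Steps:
Q = 4
B(b) = -1 + 2*b (B(b) = (-1 + b) + b = -1 + 2*b)
h(a, X) = 3 - 8*X*a (h(a, X) = -8*X*a + 3 = 3 - 8*X*a)
h(-7, 2)*B((Q*0)*1) = (3 - 8*2*(-7))*(-1 + 2*((4*0)*1)) = (3 + 112)*(-1 + 2*(0*1)) = 115*(-1 + 2*0) = 115*(-1 + 0) = 115*(-1) = -115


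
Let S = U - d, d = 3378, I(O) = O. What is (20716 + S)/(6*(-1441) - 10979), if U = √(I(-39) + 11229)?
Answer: -17338/19625 - √11190/19625 ≈ -0.88885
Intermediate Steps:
U = √11190 (U = √(-39 + 11229) = √11190 ≈ 105.78)
S = -3378 + √11190 (S = √11190 - 1*3378 = √11190 - 3378 = -3378 + √11190 ≈ -3272.2)
(20716 + S)/(6*(-1441) - 10979) = (20716 + (-3378 + √11190))/(6*(-1441) - 10979) = (17338 + √11190)/(-8646 - 10979) = (17338 + √11190)/(-19625) = (17338 + √11190)*(-1/19625) = -17338/19625 - √11190/19625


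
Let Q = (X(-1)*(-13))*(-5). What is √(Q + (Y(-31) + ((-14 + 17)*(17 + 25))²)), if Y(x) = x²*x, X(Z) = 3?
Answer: 14*I*√70 ≈ 117.13*I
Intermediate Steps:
Y(x) = x³
Q = 195 (Q = (3*(-13))*(-5) = -39*(-5) = 195)
√(Q + (Y(-31) + ((-14 + 17)*(17 + 25))²)) = √(195 + ((-31)³ + ((-14 + 17)*(17 + 25))²)) = √(195 + (-29791 + (3*42)²)) = √(195 + (-29791 + 126²)) = √(195 + (-29791 + 15876)) = √(195 - 13915) = √(-13720) = 14*I*√70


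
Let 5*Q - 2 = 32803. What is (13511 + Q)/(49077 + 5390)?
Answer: 20072/54467 ≈ 0.36852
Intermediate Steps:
Q = 6561 (Q = ⅖ + (⅕)*32803 = ⅖ + 32803/5 = 6561)
(13511 + Q)/(49077 + 5390) = (13511 + 6561)/(49077 + 5390) = 20072/54467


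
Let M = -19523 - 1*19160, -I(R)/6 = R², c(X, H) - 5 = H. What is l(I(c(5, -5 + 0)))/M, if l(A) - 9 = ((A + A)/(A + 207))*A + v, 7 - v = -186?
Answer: -2/383 ≈ -0.0052219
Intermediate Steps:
c(X, H) = 5 + H
v = 193 (v = 7 - 1*(-186) = 7 + 186 = 193)
I(R) = -6*R²
M = -38683 (M = -19523 - 19160 = -38683)
l(A) = 202 + 2*A²/(207 + A) (l(A) = 9 + (((A + A)/(A + 207))*A + 193) = 9 + (((2*A)/(207 + A))*A + 193) = 9 + ((2*A/(207 + A))*A + 193) = 9 + (2*A²/(207 + A) + 193) = 9 + (193 + 2*A²/(207 + A)) = 202 + 2*A²/(207 + A))
l(I(c(5, -5 + 0)))/M = (2*(20907 + (-6*(5 + (-5 + 0))²)² + 101*(-6*(5 + (-5 + 0))²))/(207 - 6*(5 + (-5 + 0))²))/(-38683) = (2*(20907 + (-6*(5 - 5)²)² + 101*(-6*(5 - 5)²))/(207 - 6*(5 - 5)²))*(-1/38683) = (2*(20907 + (-6*0²)² + 101*(-6*0²))/(207 - 6*0²))*(-1/38683) = (2*(20907 + (-6*0)² + 101*(-6*0))/(207 - 6*0))*(-1/38683) = (2*(20907 + 0² + 101*0)/(207 + 0))*(-1/38683) = (2*(20907 + 0 + 0)/207)*(-1/38683) = (2*(1/207)*20907)*(-1/38683) = 202*(-1/38683) = -2/383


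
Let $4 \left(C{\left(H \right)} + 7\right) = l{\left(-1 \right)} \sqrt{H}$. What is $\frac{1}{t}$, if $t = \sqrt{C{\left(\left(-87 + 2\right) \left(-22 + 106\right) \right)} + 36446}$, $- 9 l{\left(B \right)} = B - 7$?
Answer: $\frac{3}{\sqrt{327951 + 4 i \sqrt{1785}}} \approx 0.0052386 - 1.3498 \cdot 10^{-6} i$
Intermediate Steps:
$l{\left(B \right)} = \frac{7}{9} - \frac{B}{9}$ ($l{\left(B \right)} = - \frac{B - 7}{9} = - \frac{-7 + B}{9} = \frac{7}{9} - \frac{B}{9}$)
$C{\left(H \right)} = -7 + \frac{2 \sqrt{H}}{9}$ ($C{\left(H \right)} = -7 + \frac{\left(\frac{7}{9} - - \frac{1}{9}\right) \sqrt{H}}{4} = -7 + \frac{\left(\frac{7}{9} + \frac{1}{9}\right) \sqrt{H}}{4} = -7 + \frac{\frac{8}{9} \sqrt{H}}{4} = -7 + \frac{2 \sqrt{H}}{9}$)
$t = \sqrt{36439 + \frac{4 i \sqrt{1785}}{9}}$ ($t = \sqrt{\left(-7 + \frac{2 \sqrt{\left(-87 + 2\right) \left(-22 + 106\right)}}{9}\right) + 36446} = \sqrt{\left(-7 + \frac{2 \sqrt{\left(-85\right) 84}}{9}\right) + 36446} = \sqrt{\left(-7 + \frac{2 \sqrt{-7140}}{9}\right) + 36446} = \sqrt{\left(-7 + \frac{2 \cdot 2 i \sqrt{1785}}{9}\right) + 36446} = \sqrt{\left(-7 + \frac{4 i \sqrt{1785}}{9}\right) + 36446} = \sqrt{36439 + \frac{4 i \sqrt{1785}}{9}} \approx 190.89 + 0.0492 i$)
$\frac{1}{t} = \frac{1}{\frac{1}{3} \sqrt{327951 + 4 i \sqrt{1785}}} = \frac{3}{\sqrt{327951 + 4 i \sqrt{1785}}}$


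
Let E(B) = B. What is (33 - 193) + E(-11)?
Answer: -171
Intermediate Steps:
(33 - 193) + E(-11) = (33 - 193) - 11 = -160 - 11 = -171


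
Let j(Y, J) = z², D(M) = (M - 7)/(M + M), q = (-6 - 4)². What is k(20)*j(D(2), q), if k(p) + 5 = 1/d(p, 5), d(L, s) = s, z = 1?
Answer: -24/5 ≈ -4.8000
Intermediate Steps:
q = 100 (q = (-10)² = 100)
D(M) = (-7 + M)/(2*M) (D(M) = (-7 + M)/((2*M)) = (-7 + M)*(1/(2*M)) = (-7 + M)/(2*M))
j(Y, J) = 1 (j(Y, J) = 1² = 1)
k(p) = -24/5 (k(p) = -5 + 1/5 = -5 + ⅕ = -24/5)
k(20)*j(D(2), q) = -24/5*1 = -24/5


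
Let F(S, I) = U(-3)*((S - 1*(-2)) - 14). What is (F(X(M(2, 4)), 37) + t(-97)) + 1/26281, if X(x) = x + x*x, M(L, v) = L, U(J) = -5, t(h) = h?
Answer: -1760826/26281 ≈ -67.000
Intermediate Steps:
X(x) = x + x²
F(S, I) = 60 - 5*S (F(S, I) = -5*((S - 1*(-2)) - 14) = -5*((S + 2) - 14) = -5*((2 + S) - 14) = -5*(-12 + S) = 60 - 5*S)
(F(X(M(2, 4)), 37) + t(-97)) + 1/26281 = ((60 - 10*(1 + 2)) - 97) + 1/26281 = ((60 - 10*3) - 97) + 1/26281 = ((60 - 5*6) - 97) + 1/26281 = ((60 - 30) - 97) + 1/26281 = (30 - 97) + 1/26281 = -67 + 1/26281 = -1760826/26281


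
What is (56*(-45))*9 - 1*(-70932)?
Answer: 48252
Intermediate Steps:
(56*(-45))*9 - 1*(-70932) = -2520*9 + 70932 = -22680 + 70932 = 48252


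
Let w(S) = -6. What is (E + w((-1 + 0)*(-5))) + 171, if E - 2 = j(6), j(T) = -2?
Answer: 165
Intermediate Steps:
E = 0 (E = 2 - 2 = 0)
(E + w((-1 + 0)*(-5))) + 171 = (0 - 6) + 171 = -6 + 171 = 165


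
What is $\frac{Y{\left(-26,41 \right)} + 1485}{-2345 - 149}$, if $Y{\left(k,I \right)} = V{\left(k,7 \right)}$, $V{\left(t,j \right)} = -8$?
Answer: $- \frac{1477}{2494} \approx -0.59222$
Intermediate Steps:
$Y{\left(k,I \right)} = -8$
$\frac{Y{\left(-26,41 \right)} + 1485}{-2345 - 149} = \frac{-8 + 1485}{-2345 - 149} = \frac{1477}{-2494} = 1477 \left(- \frac{1}{2494}\right) = - \frac{1477}{2494}$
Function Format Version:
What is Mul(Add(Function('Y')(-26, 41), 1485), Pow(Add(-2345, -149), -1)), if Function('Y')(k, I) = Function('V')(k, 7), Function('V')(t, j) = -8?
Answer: Rational(-1477, 2494) ≈ -0.59222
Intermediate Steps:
Function('Y')(k, I) = -8
Mul(Add(Function('Y')(-26, 41), 1485), Pow(Add(-2345, -149), -1)) = Mul(Add(-8, 1485), Pow(Add(-2345, -149), -1)) = Mul(1477, Pow(-2494, -1)) = Mul(1477, Rational(-1, 2494)) = Rational(-1477, 2494)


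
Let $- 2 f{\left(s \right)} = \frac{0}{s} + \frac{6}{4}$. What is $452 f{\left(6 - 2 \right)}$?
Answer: $-339$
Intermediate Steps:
$f{\left(s \right)} = - \frac{3}{4}$ ($f{\left(s \right)} = - \frac{\frac{0}{s} + \frac{6}{4}}{2} = - \frac{0 + 6 \cdot \frac{1}{4}}{2} = - \frac{0 + \frac{3}{2}}{2} = \left(- \frac{1}{2}\right) \frac{3}{2} = - \frac{3}{4}$)
$452 f{\left(6 - 2 \right)} = 452 \left(- \frac{3}{4}\right) = -339$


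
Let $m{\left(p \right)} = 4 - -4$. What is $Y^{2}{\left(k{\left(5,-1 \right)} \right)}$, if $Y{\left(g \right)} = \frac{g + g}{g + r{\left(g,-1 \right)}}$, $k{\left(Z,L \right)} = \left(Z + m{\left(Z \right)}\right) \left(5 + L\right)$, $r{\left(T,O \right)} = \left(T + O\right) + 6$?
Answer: $\frac{10816}{11881} \approx 0.91036$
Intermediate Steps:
$m{\left(p \right)} = 8$ ($m{\left(p \right)} = 4 + 4 = 8$)
$r{\left(T,O \right)} = 6 + O + T$ ($r{\left(T,O \right)} = \left(O + T\right) + 6 = 6 + O + T$)
$k{\left(Z,L \right)} = \left(5 + L\right) \left(8 + Z\right)$ ($k{\left(Z,L \right)} = \left(Z + 8\right) \left(5 + L\right) = \left(8 + Z\right) \left(5 + L\right) = \left(5 + L\right) \left(8 + Z\right)$)
$Y{\left(g \right)} = \frac{2 g}{5 + 2 g}$ ($Y{\left(g \right)} = \frac{g + g}{g + \left(6 - 1 + g\right)} = \frac{2 g}{g + \left(5 + g\right)} = \frac{2 g}{5 + 2 g}$)
$Y^{2}{\left(k{\left(5,-1 \right)} \right)} = \left(\frac{2 \left(40 + 5 \cdot 5 + 8 \left(-1\right) - 5\right)}{5 + 2 \left(40 + 5 \cdot 5 + 8 \left(-1\right) - 5\right)}\right)^{2} = \left(\frac{2 \left(40 + 25 - 8 - 5\right)}{5 + 2 \left(40 + 25 - 8 - 5\right)}\right)^{2} = \left(2 \cdot 52 \frac{1}{5 + 2 \cdot 52}\right)^{2} = \left(2 \cdot 52 \frac{1}{5 + 104}\right)^{2} = \left(2 \cdot 52 \cdot \frac{1}{109}\right)^{2} = \left(\frac{104}{109}\right)^{2} = \frac{10816}{11881}$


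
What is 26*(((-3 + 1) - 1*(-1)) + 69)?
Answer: 1768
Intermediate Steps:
26*(((-3 + 1) - 1*(-1)) + 69) = 26*((-2 + 1) + 69) = 26*(-1 + 69) = 26*68 = 1768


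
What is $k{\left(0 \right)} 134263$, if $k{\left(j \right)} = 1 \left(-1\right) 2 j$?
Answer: $0$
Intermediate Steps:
$k{\left(j \right)} = - 2 j$ ($k{\left(j \right)} = \left(-1\right) 2 j = - 2 j$)
$k{\left(0 \right)} 134263 = \left(-2\right) 0 \cdot 134263 = 0 \cdot 134263 = 0$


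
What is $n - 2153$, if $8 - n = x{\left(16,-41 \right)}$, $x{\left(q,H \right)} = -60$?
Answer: $-2085$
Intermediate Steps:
$n = 68$ ($n = 8 - -60 = 8 + 60 = 68$)
$n - 2153 = 68 - 2153 = -2085$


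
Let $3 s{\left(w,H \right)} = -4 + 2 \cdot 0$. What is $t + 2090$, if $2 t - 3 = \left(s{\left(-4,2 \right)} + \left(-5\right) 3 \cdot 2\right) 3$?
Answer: $\frac{4089}{2} \approx 2044.5$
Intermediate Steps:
$s{\left(w,H \right)} = - \frac{4}{3}$ ($s{\left(w,H \right)} = \frac{-4 + 2 \cdot 0}{3} = \frac{-4 + 0}{3} = \frac{1}{3} \left(-4\right) = - \frac{4}{3}$)
$t = - \frac{91}{2}$ ($t = \frac{3}{2} + \frac{\left(- \frac{4}{3} + \left(-5\right) 3 \cdot 2\right) 3}{2} = \frac{3}{2} + \frac{\left(- \frac{4}{3} - 30\right) 3}{2} = \frac{3}{2} + \frac{\left(- \frac{94}{3}\right) 3}{2} = \frac{3}{2} + \frac{1}{2} \left(-94\right) = \frac{3}{2} - 47 = - \frac{91}{2} \approx -45.5$)
$t + 2090 = - \frac{91}{2} + 2090 = \frac{4089}{2}$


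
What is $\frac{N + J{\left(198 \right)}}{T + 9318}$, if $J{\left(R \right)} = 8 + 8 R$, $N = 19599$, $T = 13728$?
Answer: $\frac{21191}{23046} \approx 0.91951$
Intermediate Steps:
$\frac{N + J{\left(198 \right)}}{T + 9318} = \frac{19599 + \left(8 + 8 \cdot 198\right)}{13728 + 9318} = \frac{19599 + \left(8 + 1584\right)}{23046} = \left(19599 + 1592\right) \frac{1}{23046} = 21191 \cdot \frac{1}{23046} = \frac{21191}{23046}$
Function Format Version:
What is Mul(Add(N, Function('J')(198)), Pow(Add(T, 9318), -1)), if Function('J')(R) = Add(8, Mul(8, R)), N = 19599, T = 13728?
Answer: Rational(21191, 23046) ≈ 0.91951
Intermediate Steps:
Mul(Add(N, Function('J')(198)), Pow(Add(T, 9318), -1)) = Mul(Add(19599, Add(8, Mul(8, 198))), Pow(Add(13728, 9318), -1)) = Mul(Add(19599, Add(8, 1584)), Pow(23046, -1)) = Mul(Add(19599, 1592), Rational(1, 23046)) = Mul(21191, Rational(1, 23046)) = Rational(21191, 23046)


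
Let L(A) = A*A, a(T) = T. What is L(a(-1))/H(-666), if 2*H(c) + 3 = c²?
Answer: 2/443553 ≈ 4.5090e-6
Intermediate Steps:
H(c) = -3/2 + c²/2
L(A) = A²
L(a(-1))/H(-666) = (-1)²/(-3/2 + (½)*(-666)²) = 1/(-3/2 + (½)*443556) = 1/(-3/2 + 221778) = 1/(443553/2) = 1*(2/443553) = 2/443553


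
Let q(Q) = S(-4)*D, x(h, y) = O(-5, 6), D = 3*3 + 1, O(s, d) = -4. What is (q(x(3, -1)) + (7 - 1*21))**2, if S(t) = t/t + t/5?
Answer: 144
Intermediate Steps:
D = 10 (D = 9 + 1 = 10)
S(t) = 1 + t/5 (S(t) = 1 + t*(1/5) = 1 + t/5)
x(h, y) = -4
q(Q) = 2 (q(Q) = (1 + (1/5)*(-4))*10 = (1 - 4/5)*10 = (1/5)*10 = 2)
(q(x(3, -1)) + (7 - 1*21))**2 = (2 + (7 - 1*21))**2 = (2 + (7 - 21))**2 = (2 - 14)**2 = (-12)**2 = 144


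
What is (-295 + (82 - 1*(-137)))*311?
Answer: -23636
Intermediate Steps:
(-295 + (82 - 1*(-137)))*311 = (-295 + (82 + 137))*311 = (-295 + 219)*311 = -76*311 = -23636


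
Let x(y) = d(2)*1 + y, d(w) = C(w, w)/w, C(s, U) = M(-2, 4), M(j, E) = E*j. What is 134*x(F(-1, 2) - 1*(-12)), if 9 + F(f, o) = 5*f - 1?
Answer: -938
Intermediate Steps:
C(s, U) = -8 (C(s, U) = 4*(-2) = -8)
F(f, o) = -10 + 5*f (F(f, o) = -9 + (5*f - 1) = -9 + (-1 + 5*f) = -10 + 5*f)
d(w) = -8/w
x(y) = -4 + y (x(y) = -8/2*1 + y = -8*1/2*1 + y = -4*1 + y = -4 + y)
134*x(F(-1, 2) - 1*(-12)) = 134*(-4 + ((-10 + 5*(-1)) - 1*(-12))) = 134*(-4 + ((-10 - 5) + 12)) = 134*(-4 + (-15 + 12)) = 134*(-4 - 3) = 134*(-7) = -938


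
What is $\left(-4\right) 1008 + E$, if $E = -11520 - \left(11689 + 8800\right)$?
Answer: $-36041$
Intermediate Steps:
$E = -32009$ ($E = -11520 - 20489 = -32009$)
$\left(-4\right) 1008 + E = \left(-4\right) 1008 - 32009 = -4032 - 32009 = -36041$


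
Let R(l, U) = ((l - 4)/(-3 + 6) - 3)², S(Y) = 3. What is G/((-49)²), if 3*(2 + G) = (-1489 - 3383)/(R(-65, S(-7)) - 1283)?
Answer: 410/1457407 ≈ 0.00028132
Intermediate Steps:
R(l, U) = (-13/3 + l/3)² (R(l, U) = ((-4 + l)/3 - 3)² = ((-4 + l)*(⅓) - 3)² = ((-4/3 + l/3) - 3)² = (-13/3 + l/3)²)
G = 410/607 (G = -2 + ((-1489 - 3383)/((-13 - 65)²/9 - 1283))/3 = -2 + (-4872/((⅑)*(-78)² - 1283))/3 = -2 + (-4872/((⅑)*6084 - 1283))/3 = -2 + (-4872/(676 - 1283))/3 = -2 + (-4872/(-607))/3 = -2 + (-4872*(-1/607))/3 = -2 + (⅓)*(4872/607) = -2 + 1624/607 = 410/607 ≈ 0.67545)
G/((-49)²) = 410/(607*((-49)²)) = (410/607)/2401 = (410/607)*(1/2401) = 410/1457407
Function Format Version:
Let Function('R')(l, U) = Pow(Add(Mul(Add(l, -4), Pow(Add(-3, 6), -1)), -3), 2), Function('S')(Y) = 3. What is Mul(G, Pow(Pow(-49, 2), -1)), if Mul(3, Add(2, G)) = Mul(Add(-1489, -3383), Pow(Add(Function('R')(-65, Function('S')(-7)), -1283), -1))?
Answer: Rational(410, 1457407) ≈ 0.00028132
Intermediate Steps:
Function('R')(l, U) = Pow(Add(Rational(-13, 3), Mul(Rational(1, 3), l)), 2) (Function('R')(l, U) = Pow(Add(Mul(Add(-4, l), Pow(3, -1)), -3), 2) = Pow(Add(Mul(Add(-4, l), Rational(1, 3)), -3), 2) = Pow(Add(Add(Rational(-4, 3), Mul(Rational(1, 3), l)), -3), 2) = Pow(Add(Rational(-13, 3), Mul(Rational(1, 3), l)), 2))
G = Rational(410, 607) (G = Add(-2, Mul(Rational(1, 3), Mul(Add(-1489, -3383), Pow(Add(Mul(Rational(1, 9), Pow(Add(-13, -65), 2)), -1283), -1)))) = Add(-2, Mul(Rational(1, 3), Mul(-4872, Pow(Add(Mul(Rational(1, 9), Pow(-78, 2)), -1283), -1)))) = Add(-2, Mul(Rational(1, 3), Mul(-4872, Pow(Add(Mul(Rational(1, 9), 6084), -1283), -1)))) = Add(-2, Mul(Rational(1, 3), Mul(-4872, Pow(Add(676, -1283), -1)))) = Add(-2, Mul(Rational(1, 3), Mul(-4872, Pow(-607, -1)))) = Add(-2, Mul(Rational(1, 3), Mul(-4872, Rational(-1, 607)))) = Add(-2, Mul(Rational(1, 3), Rational(4872, 607))) = Add(-2, Rational(1624, 607)) = Rational(410, 607) ≈ 0.67545)
Mul(G, Pow(Pow(-49, 2), -1)) = Mul(Rational(410, 607), Pow(Pow(-49, 2), -1)) = Mul(Rational(410, 607), Pow(2401, -1)) = Mul(Rational(410, 607), Rational(1, 2401)) = Rational(410, 1457407)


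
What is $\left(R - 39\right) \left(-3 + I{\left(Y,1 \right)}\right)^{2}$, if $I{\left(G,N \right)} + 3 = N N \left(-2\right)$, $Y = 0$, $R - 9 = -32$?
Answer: $-3968$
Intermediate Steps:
$R = -23$ ($R = 9 - 32 = -23$)
$I{\left(G,N \right)} = -3 - 2 N^{2}$ ($I{\left(G,N \right)} = -3 + N N \left(-2\right) = -3 + N^{2} \left(-2\right) = -3 - 2 N^{2}$)
$\left(R - 39\right) \left(-3 + I{\left(Y,1 \right)}\right)^{2} = \left(-23 - 39\right) \left(-3 - \left(3 + 2 \cdot 1^{2}\right)\right)^{2} = - 62 \left(-3 - 5\right)^{2} = - 62 \left(-8\right)^{2} = \left(-62\right) 64 = -3968$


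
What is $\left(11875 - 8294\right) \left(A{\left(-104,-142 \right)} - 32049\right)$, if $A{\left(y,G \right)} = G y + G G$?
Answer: $10324023$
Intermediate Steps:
$A{\left(y,G \right)} = G^{2} + G y$ ($A{\left(y,G \right)} = G y + G^{2} = G^{2} + G y$)
$\left(11875 - 8294\right) \left(A{\left(-104,-142 \right)} - 32049\right) = \left(11875 - 8294\right) \left(- 142 \left(-142 - 104\right) - 32049\right) = \left(11875 - 8294\right) \left(\left(-142\right) \left(-246\right) - 32049\right) = 3581 \left(34932 - 32049\right) = 3581 \cdot 2883 = 10324023$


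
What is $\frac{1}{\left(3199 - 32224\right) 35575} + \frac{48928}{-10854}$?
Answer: $- \frac{935579810201}{207545439375} \approx -4.5078$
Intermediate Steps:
$\frac{1}{\left(3199 - 32224\right) 35575} + \frac{48928}{-10854} = \frac{1}{-29025} \cdot \frac{1}{35575} + 48928 \left(- \frac{1}{10854}\right) = \left(- \frac{1}{29025}\right) \frac{1}{35575} - \frac{24464}{5427} = - \frac{1}{1032564375} - \frac{24464}{5427} = - \frac{935579810201}{207545439375}$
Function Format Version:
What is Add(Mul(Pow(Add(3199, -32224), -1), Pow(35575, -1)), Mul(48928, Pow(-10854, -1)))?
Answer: Rational(-935579810201, 207545439375) ≈ -4.5078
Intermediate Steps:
Add(Mul(Pow(Add(3199, -32224), -1), Pow(35575, -1)), Mul(48928, Pow(-10854, -1))) = Add(Mul(Pow(-29025, -1), Rational(1, 35575)), Mul(48928, Rational(-1, 10854))) = Add(Mul(Rational(-1, 29025), Rational(1, 35575)), Rational(-24464, 5427)) = Add(Rational(-1, 1032564375), Rational(-24464, 5427)) = Rational(-935579810201, 207545439375)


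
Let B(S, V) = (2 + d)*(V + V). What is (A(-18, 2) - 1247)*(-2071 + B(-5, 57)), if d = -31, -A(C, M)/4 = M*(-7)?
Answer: 6404007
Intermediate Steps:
A(C, M) = 28*M (A(C, M) = -4*M*(-7) = -(-28)*M = 28*M)
B(S, V) = -58*V (B(S, V) = (2 - 31)*(V + V) = -58*V)
(A(-18, 2) - 1247)*(-2071 + B(-5, 57)) = (28*2 - 1247)*(-2071 - 58*57) = (56 - 1247)*(-2071 - 3306) = -1191*(-5377) = 6404007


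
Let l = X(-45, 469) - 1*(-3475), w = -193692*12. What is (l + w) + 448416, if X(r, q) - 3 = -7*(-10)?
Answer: -1872340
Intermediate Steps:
w = -2324304
X(r, q) = 73 (X(r, q) = 3 - 7*(-10) = 3 + 70 = 73)
l = 3548 (l = 73 - 1*(-3475) = 73 + 3475 = 3548)
(l + w) + 448416 = (3548 - 2324304) + 448416 = -2320756 + 448416 = -1872340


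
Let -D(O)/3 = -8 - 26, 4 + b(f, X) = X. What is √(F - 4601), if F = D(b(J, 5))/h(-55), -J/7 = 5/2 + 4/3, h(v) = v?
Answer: I*√13923635/55 ≈ 67.844*I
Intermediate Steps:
J = -161/6 (J = -7*(5/2 + 4/3) = -7*23/6 = -161/6 ≈ -26.833)
b(f, X) = -4 + X
D(O) = 102 (D(O) = -3*(-8 - 26) = -3*(-34) = 102)
F = -102/55 (F = 102/(-55) = 102*(-1/55) = -102/55 ≈ -1.8545)
√(F - 4601) = √(-102/55 - 4601) = √(-253157/55) = I*√13923635/55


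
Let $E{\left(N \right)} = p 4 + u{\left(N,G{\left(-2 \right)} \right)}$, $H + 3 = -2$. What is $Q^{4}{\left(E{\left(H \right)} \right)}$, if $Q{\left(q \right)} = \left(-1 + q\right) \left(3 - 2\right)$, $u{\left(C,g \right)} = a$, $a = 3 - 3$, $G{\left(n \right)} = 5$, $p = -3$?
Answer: $28561$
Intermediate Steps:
$H = -5$ ($H = -3 - 2 = -5$)
$a = 0$ ($a = 3 - 3 = 0$)
$u{\left(C,g \right)} = 0$
$E{\left(N \right)} = -12$ ($E{\left(N \right)} = \left(-3\right) 4 + 0 = -12 + 0 = -12$)
$Q{\left(q \right)} = -1 + q$ ($Q{\left(q \right)} = \left(-1 + q\right) 1 = -1 + q$)
$Q^{4}{\left(E{\left(H \right)} \right)} = \left(-1 - 12\right)^{4} = \left(-13\right)^{4} = 28561$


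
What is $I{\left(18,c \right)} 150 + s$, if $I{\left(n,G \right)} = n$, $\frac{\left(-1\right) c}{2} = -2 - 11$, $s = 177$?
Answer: $2877$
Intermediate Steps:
$c = 26$ ($c = - 2 \left(-2 - 11\right) = \left(-2\right) \left(-13\right) = 26$)
$I{\left(18,c \right)} 150 + s = 18 \cdot 150 + 177 = 2700 + 177 = 2877$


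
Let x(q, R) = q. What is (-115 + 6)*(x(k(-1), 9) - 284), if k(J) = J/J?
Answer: 30847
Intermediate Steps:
k(J) = 1
(-115 + 6)*(x(k(-1), 9) - 284) = (-115 + 6)*(1 - 284) = -109*(-283) = 30847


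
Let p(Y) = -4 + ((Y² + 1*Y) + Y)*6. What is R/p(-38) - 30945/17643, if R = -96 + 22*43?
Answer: -39812705/24123862 ≈ -1.6503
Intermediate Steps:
R = 850 (R = -96 + 946 = 850)
p(Y) = -4 + 6*Y² + 12*Y (p(Y) = -4 + ((Y² + Y) + Y)*6 = -4 + ((Y + Y²) + Y)*6 = -4 + (Y² + 2*Y)*6 = -4 + (6*Y² + 12*Y) = -4 + 6*Y² + 12*Y)
R/p(-38) - 30945/17643 = 850/(-4 + 6*(-38)² + 12*(-38)) - 30945/17643 = 850/(-4 + 6*1444 - 456) - 30945*1/17643 = 850/(-4 + 8664 - 456) - 10315/5881 = 850/8204 - 10315/5881 = 850*(1/8204) - 10315/5881 = 425/4102 - 10315/5881 = -39812705/24123862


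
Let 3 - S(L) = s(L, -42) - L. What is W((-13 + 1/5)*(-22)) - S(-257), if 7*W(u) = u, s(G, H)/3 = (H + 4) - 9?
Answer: 5363/35 ≈ 153.23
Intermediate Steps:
s(G, H) = -15 + 3*H (s(G, H) = 3*((H + 4) - 9) = 3*((4 + H) - 9) = 3*(-5 + H) = -15 + 3*H)
W(u) = u/7
S(L) = 144 + L (S(L) = 3 - ((-15 + 3*(-42)) - L) = 3 - ((-15 - 126) - L) = 3 - (-141 - L) = 3 + (141 + L) = 144 + L)
W((-13 + 1/5)*(-22)) - S(-257) = ((-13 + 1/5)*(-22))/7 - (144 - 257) = ((-13 + ⅕)*(-22))/7 - 1*(-113) = (-64/5*(-22))/7 + 113 = (⅐)*(1408/5) + 113 = 1408/35 + 113 = 5363/35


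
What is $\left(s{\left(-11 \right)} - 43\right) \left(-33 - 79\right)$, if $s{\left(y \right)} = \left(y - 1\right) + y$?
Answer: $7392$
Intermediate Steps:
$s{\left(y \right)} = -1 + 2 y$ ($s{\left(y \right)} = \left(-1 + y\right) + y = -1 + 2 y$)
$\left(s{\left(-11 \right)} - 43\right) \left(-33 - 79\right) = \left(\left(-1 + 2 \left(-11\right)\right) - 43\right) \left(-33 - 79\right) = \left(\left(-1 - 22\right) - 43\right) \left(-112\right) = \left(-23 - 43\right) \left(-112\right) = \left(-66\right) \left(-112\right) = 7392$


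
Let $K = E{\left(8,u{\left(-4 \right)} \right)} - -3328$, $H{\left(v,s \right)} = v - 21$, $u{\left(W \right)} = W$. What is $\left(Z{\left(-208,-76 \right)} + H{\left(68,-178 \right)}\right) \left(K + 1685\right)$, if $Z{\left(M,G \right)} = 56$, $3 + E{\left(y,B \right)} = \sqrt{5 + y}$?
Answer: $516030 + 103 \sqrt{13} \approx 5.164 \cdot 10^{5}$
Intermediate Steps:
$E{\left(y,B \right)} = -3 + \sqrt{5 + y}$
$H{\left(v,s \right)} = -21 + v$
$K = 3325 + \sqrt{13}$ ($K = \left(-3 + \sqrt{5 + 8}\right) - -3328 = \left(-3 + \sqrt{13}\right) + 3328 = 3325 + \sqrt{13} \approx 3328.6$)
$\left(Z{\left(-208,-76 \right)} + H{\left(68,-178 \right)}\right) \left(K + 1685\right) = \left(56 + \left(-21 + 68\right)\right) \left(\left(3325 + \sqrt{13}\right) + 1685\right) = \left(56 + 47\right) \left(5010 + \sqrt{13}\right) = 103 \left(5010 + \sqrt{13}\right) = 516030 + 103 \sqrt{13}$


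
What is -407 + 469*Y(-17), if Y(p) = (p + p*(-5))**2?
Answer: 2168249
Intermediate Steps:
Y(p) = 16*p**2 (Y(p) = (p - 5*p)**2 = (-4*p)**2 = 16*p**2)
-407 + 469*Y(-17) = -407 + 469*(16*(-17)**2) = -407 + 469*(16*289) = -407 + 469*4624 = -407 + 2168656 = 2168249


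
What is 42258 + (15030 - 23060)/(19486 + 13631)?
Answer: 1399450156/33117 ≈ 42258.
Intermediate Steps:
42258 + (15030 - 23060)/(19486 + 13631) = 42258 - 8030/33117 = 1399450156/33117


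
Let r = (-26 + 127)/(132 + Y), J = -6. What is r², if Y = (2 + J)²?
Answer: 10201/21904 ≈ 0.46571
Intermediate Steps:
Y = 16 (Y = (2 - 6)² = (-4)² = 16)
r = 101/148 (r = (-26 + 127)/(132 + 16) = 101/148 ≈ 0.68243)
r² = (101/148)² = 10201/21904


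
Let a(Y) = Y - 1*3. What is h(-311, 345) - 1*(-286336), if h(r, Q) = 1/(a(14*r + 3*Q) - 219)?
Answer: 1013915775/3541 ≈ 2.8634e+5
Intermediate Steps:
a(Y) = -3 + Y (a(Y) = Y - 3 = -3 + Y)
h(r, Q) = 1/(-222 + 3*Q + 14*r) (h(r, Q) = 1/((-3 + (14*r + 3*Q)) - 219) = 1/((-3 + (3*Q + 14*r)) - 219) = 1/((-3 + 3*Q + 14*r) - 219) = 1/(-222 + 3*Q + 14*r))
h(-311, 345) - 1*(-286336) = 1/(-222 + 3*345 + 14*(-311)) - 1*(-286336) = 1/(-222 + 1035 - 4354) + 286336 = 1/(-3541) + 286336 = -1/3541 + 286336 = 1013915775/3541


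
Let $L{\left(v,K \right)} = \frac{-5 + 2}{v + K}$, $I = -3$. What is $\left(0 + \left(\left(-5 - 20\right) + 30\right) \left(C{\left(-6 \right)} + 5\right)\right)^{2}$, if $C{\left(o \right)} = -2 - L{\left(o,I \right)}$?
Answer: $\frac{1600}{9} \approx 177.78$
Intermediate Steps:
$L{\left(v,K \right)} = - \frac{3}{K + v}$
$C{\left(o \right)} = -2 + \frac{3}{-3 + o}$ ($C{\left(o \right)} = -2 - - \frac{3}{-3 + o} = -2 + \frac{3}{-3 + o}$)
$\left(0 + \left(\left(-5 - 20\right) + 30\right) \left(C{\left(-6 \right)} + 5\right)\right)^{2} = \left(0 + \left(\left(-5 - 20\right) + 30\right) \left(\frac{9 - -12}{-3 - 6} + 5\right)\right)^{2} = \left(0 + \left(-25 + 30\right) \left(\frac{9 + 12}{-9} + 5\right)\right)^{2} = \left(0 + 5 \left(\left(- \frac{1}{9}\right) 21 + 5\right)\right)^{2} = \left(0 + 5 \left(- \frac{7}{3} + 5\right)\right)^{2} = \left(0 + 5 \cdot \frac{8}{3}\right)^{2} = \left(0 + \frac{40}{3}\right)^{2} = \left(\frac{40}{3}\right)^{2} = \frac{1600}{9}$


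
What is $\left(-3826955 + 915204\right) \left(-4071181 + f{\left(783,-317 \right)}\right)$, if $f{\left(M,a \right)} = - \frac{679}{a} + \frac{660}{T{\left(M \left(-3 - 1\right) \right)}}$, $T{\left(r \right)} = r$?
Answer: $\frac{980785886840545363}{82737} \approx 1.1854 \cdot 10^{13}$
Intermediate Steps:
$f{\left(M,a \right)} = - \frac{679}{a} - \frac{165}{M}$ ($f{\left(M,a \right)} = - \frac{679}{a} + \frac{660}{M \left(-3 - 1\right)} = - \frac{679}{a} + \frac{660}{M \left(-4\right)} = - \frac{679}{a} + \frac{660}{\left(-4\right) M} = - \frac{679}{a} + 660 \left(- \frac{1}{4 M}\right) = - \frac{679}{a} - \frac{165}{M}$)
$\left(-3826955 + 915204\right) \left(-4071181 + f{\left(783,-317 \right)}\right) = \left(-3826955 + 915204\right) \left(-4071181 - \left(- \frac{679}{317} + \frac{55}{261}\right)\right) = - 2911751 \left(-4071181 - - \frac{159784}{82737}\right) = - 2911751 \left(-4071181 + \left(\frac{679}{317} - \frac{55}{261}\right)\right) = - 2911751 \left(-4071181 + \frac{159784}{82737}\right) = \left(-2911751\right) \left(- \frac{336837142613}{82737}\right) = \frac{980785886840545363}{82737}$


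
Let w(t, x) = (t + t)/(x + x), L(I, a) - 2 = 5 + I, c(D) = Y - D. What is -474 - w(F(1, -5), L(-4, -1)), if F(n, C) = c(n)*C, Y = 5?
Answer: -1402/3 ≈ -467.33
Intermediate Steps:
c(D) = 5 - D
F(n, C) = C*(5 - n) (F(n, C) = (5 - n)*C = C*(5 - n))
L(I, a) = 7 + I (L(I, a) = 2 + (5 + I) = 7 + I)
w(t, x) = t/x (w(t, x) = (2*t)/((2*x)) = (2*t)*(1/(2*x)) = t/x)
-474 - w(F(1, -5), L(-4, -1)) = -474 - (-5*(5 - 1*1))/(7 - 4) = -474 - (-5*(5 - 1))/3 = -474 - (-5*4)/3 = -474 - (-20)/3 = -474 - 1*(-20/3) = -474 + 20/3 = -1402/3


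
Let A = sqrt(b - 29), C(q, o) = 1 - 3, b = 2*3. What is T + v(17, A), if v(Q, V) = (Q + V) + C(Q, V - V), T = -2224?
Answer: -2209 + I*sqrt(23) ≈ -2209.0 + 4.7958*I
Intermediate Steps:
b = 6
C(q, o) = -2
A = I*sqrt(23) (A = sqrt(6 - 29) = sqrt(-23) = I*sqrt(23) ≈ 4.7958*I)
v(Q, V) = -2 + Q + V (v(Q, V) = (Q + V) - 2 = -2 + Q + V)
T + v(17, A) = -2224 + (-2 + 17 + I*sqrt(23)) = -2224 + (15 + I*sqrt(23)) = -2209 + I*sqrt(23)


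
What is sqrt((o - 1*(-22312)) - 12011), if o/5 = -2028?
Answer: sqrt(161) ≈ 12.689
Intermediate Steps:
o = -10140 (o = 5*(-2028) = -10140)
sqrt((o - 1*(-22312)) - 12011) = sqrt((-10140 - 1*(-22312)) - 12011) = sqrt((-10140 + 22312) - 12011) = sqrt(12172 - 12011) = sqrt(161)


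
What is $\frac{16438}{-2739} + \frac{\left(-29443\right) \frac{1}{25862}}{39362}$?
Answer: $- \frac{16733636607649}{2788247340516} \approx -6.0015$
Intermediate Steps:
$\frac{16438}{-2739} + \frac{\left(-29443\right) \frac{1}{25862}}{39362} = 16438 \left(- \frac{1}{2739}\right) + \left(-29443\right) \frac{1}{25862} \cdot \frac{1}{39362} = - \frac{16438}{2739} - \frac{29443}{1017980044} = - \frac{16733636607649}{2788247340516}$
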